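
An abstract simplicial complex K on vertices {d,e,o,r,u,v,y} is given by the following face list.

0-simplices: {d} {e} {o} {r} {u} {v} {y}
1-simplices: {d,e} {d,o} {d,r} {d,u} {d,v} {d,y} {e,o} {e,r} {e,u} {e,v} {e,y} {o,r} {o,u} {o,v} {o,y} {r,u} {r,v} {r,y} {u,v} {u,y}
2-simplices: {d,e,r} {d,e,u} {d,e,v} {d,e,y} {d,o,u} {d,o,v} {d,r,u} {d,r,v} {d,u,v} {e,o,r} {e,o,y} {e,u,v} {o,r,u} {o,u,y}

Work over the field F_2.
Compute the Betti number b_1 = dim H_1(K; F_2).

n_0=7 n_1=20 n_2=14  [Z2]
∂1: piv[de,do,dr,du,dv,dy] rk=6  ker:eo,er,eu,ev,ey,or,ou,ov,oy,ru,rv,ry,uv,uy
∂2: piv[der,deu,dev,dey,dou,dov,dru,drv,duv,eor,eoy,oru,ouy] rk=13  ker:euv
b_1=(20−6)−13=1

b_1=1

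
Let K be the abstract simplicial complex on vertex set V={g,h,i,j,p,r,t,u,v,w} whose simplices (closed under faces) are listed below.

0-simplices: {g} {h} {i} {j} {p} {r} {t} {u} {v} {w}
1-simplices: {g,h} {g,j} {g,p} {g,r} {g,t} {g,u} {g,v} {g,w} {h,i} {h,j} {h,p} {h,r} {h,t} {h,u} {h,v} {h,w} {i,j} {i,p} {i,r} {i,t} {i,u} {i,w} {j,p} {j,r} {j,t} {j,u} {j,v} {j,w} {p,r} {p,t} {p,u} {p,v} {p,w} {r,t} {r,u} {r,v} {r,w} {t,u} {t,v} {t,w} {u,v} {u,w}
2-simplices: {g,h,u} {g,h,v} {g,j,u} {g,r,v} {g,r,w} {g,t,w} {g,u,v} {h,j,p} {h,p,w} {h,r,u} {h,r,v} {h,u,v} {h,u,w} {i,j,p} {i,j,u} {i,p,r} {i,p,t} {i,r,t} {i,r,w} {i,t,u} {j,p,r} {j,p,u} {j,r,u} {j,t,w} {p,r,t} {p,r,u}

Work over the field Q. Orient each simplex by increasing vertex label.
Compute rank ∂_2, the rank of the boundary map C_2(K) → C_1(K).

rank∂_2=23

n_0=10 n_1=42 n_2=26  [Q]
∂1: piv[gh,gj,gp,gr,gt,gu,gv,gw,hi] rk=9  ker:hj,hp,hr,ht,hu,hv,hw,ij,ip,ir,it,iu,iw,jp,jr,jt,ju,jv,jw,pr,pt,pu,pv,pw,rt,ru,rv,rw,tu,tv,tw,uv,uw
∂2: piv[ghu,ghv,gju,grv,grw,gtw,guv,hjp,hpw,hru,hrv,huw,ijp,iju,ipr,ipt,irt,irw,itu,jpr,jpu,jru,jtw] rk=23  ker:huv,prt,pru
rk∂_2=23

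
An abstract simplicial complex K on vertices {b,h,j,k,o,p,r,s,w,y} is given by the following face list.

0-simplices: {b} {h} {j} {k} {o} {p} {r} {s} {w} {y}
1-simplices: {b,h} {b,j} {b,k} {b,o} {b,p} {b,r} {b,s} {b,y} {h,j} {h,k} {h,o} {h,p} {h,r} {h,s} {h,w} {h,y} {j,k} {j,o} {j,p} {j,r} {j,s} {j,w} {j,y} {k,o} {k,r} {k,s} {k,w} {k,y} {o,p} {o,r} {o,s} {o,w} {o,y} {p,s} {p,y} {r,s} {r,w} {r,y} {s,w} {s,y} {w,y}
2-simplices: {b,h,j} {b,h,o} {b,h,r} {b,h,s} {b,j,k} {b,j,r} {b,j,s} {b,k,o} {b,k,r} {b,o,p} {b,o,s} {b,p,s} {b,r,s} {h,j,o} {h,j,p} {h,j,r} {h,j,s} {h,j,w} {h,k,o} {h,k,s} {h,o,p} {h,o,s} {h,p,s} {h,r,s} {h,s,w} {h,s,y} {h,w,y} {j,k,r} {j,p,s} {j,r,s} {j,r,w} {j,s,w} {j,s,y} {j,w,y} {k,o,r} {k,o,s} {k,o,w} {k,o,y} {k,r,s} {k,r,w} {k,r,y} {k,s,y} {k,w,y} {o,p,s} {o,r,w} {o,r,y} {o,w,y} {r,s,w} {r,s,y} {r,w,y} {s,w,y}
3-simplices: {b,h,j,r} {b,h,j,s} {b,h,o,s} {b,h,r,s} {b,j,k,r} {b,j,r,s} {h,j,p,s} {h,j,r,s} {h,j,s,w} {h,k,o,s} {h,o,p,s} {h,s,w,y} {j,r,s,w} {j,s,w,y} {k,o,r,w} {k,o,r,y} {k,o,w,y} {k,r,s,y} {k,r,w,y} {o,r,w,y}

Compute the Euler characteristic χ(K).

χ(K)=0

n_0=10 n_1=41 n_2=51 n_3=20
χ=+10−41+51−20=0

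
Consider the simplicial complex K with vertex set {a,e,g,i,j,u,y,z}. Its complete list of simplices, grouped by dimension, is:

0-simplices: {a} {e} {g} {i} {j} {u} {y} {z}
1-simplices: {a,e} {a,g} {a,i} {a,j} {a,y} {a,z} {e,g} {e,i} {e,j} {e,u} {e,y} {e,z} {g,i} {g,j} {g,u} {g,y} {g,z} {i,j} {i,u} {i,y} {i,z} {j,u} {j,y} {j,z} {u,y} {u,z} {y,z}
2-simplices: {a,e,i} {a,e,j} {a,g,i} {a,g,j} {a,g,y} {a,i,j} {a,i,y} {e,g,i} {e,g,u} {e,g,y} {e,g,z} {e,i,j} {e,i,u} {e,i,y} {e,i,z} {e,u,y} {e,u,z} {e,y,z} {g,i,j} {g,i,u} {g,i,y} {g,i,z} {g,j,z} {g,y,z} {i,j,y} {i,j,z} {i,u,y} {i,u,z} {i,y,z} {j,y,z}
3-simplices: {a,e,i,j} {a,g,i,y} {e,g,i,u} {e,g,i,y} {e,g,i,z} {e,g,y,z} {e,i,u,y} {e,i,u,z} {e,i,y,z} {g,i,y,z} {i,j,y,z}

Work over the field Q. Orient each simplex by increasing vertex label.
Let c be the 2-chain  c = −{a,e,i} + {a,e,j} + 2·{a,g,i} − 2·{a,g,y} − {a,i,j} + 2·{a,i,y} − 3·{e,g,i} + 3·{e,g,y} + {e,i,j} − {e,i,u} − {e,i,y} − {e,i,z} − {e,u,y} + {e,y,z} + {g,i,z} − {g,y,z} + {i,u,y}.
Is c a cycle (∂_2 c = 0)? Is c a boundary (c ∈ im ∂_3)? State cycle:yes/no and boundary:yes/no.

n_0=8 n_1=27 n_2=30 n_3=11  [Q]
∂1: piv[ae,ag,ai,aj,ay,az,eu] rk=7  ker:eg,ei,ej,ey,ez,gi,gj,gu,gy,gz,ij,iu,iy,iz,ju,jy,jz,uy,uz,yz
∂2: piv[aei,aej,agi,agj,agy,aij,aiy,egi,egu,egy,egz,eiu,eiz,euy,euz,eyz,gjz,ijy] rk=18  ker:eij,eiy,gij,giu,giy,giz,gyz,ijz,iuy,iuz,iyz,jyz
∂3: piv[aeij,agiy,egiu,egiy,egiz,egyz,eiuy,eiuz,eiyz,ijyz] rk=10  ker:giyz
∂2c = 0
c vs im∂3: reduces to 0 ⇒ boundary

cycle:yes boundary:yes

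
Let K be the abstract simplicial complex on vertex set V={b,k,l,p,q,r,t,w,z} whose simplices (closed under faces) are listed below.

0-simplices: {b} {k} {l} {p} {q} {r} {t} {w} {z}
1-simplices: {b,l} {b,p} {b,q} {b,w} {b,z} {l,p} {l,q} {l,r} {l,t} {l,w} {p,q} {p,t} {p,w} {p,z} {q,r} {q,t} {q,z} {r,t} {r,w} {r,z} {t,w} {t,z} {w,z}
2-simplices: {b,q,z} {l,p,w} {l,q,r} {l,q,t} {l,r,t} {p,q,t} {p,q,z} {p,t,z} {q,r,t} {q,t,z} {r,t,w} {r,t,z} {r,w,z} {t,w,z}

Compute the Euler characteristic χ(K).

n_0=9 n_1=23 n_2=14
χ=+9−23+14=0

χ(K)=0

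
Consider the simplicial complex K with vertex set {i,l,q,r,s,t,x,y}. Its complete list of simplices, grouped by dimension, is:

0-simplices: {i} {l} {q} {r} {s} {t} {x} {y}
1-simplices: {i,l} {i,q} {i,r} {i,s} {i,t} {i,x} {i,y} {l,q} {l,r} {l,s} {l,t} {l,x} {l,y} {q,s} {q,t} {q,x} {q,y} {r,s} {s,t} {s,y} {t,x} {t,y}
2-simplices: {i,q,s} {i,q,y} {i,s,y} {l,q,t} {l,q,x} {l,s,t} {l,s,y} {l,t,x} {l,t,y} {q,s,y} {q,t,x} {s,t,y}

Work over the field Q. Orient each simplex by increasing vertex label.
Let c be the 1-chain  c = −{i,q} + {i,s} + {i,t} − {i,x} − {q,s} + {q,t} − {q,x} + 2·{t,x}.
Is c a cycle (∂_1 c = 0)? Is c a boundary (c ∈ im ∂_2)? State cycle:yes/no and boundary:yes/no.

n_0=8 n_1=22 n_2=12  [Q]
∂1: piv[il,iq,ir,is,it,ix,iy] rk=7  ker:lq,lr,ls,lt,lx,ly,qs,qt,qx,qy,rs,st,sy,tx,ty
∂2: piv[iqs,iqy,isy,lqt,lqx,lst,lsy,ltx,lty] rk=9  ker:qsy,qtx,sty
∂1c = 0
c vs im∂2: residual ≠ 0 ⇒ not boundary

cycle:yes boundary:no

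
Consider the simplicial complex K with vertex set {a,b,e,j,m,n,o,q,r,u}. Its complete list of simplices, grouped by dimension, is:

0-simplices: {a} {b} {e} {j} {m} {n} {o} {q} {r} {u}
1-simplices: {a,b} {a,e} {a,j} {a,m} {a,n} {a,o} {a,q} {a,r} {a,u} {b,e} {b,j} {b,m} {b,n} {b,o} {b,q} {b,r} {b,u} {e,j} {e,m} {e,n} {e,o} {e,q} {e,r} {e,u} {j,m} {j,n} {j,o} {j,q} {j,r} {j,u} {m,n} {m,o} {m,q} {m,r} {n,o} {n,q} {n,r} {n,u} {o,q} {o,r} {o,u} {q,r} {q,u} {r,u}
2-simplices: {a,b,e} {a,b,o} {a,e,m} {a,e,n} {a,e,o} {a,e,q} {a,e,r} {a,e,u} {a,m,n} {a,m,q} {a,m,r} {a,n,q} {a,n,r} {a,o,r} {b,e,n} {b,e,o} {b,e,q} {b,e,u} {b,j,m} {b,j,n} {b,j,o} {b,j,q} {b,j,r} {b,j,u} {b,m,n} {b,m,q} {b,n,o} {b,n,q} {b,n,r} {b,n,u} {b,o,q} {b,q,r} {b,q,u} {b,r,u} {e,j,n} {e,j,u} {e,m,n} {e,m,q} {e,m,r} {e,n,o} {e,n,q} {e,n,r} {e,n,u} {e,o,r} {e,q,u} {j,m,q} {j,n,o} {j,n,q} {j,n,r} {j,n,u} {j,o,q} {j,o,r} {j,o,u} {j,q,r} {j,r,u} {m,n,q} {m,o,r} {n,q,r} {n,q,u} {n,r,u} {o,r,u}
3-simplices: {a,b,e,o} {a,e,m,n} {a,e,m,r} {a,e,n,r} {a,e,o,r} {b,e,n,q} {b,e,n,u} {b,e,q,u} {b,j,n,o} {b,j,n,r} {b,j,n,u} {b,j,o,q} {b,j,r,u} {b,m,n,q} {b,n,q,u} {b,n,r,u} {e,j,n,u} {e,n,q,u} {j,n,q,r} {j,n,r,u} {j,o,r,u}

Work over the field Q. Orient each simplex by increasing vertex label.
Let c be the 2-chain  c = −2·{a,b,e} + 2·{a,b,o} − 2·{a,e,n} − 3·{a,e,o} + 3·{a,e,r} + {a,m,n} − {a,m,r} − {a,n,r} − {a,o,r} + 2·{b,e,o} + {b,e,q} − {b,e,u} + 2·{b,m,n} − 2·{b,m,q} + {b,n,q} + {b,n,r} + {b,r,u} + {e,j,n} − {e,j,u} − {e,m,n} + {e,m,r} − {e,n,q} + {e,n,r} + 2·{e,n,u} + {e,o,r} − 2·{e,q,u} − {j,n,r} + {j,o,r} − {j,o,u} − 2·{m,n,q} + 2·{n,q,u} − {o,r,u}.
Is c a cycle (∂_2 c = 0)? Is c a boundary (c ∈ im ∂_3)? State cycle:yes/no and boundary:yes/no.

n_0=10 n_1=44 n_2=61 n_3=21  [Q]
∂1: piv[ab,ae,aj,am,an,ao,aq,ar,au] rk=9  ker:be,bj,bm,bn,bo,bq,br,bu,ej,em,en,eo,eq,er,eu,jm,jn,jo,jq,jr,ju,mn,mo,mq,mr,no,nq,nr,nu,oq,or,ou,qr,qu,ru
∂2: piv[abe,abo,aem,aen,aeo,aeq,aer,aeu,amn,amq,amr,anq,anr,aor,ben,beq,beu,bjm,bjn,bjo,bjq,bjr,bju,bmn,bno,bnr,bnu,boq,bqr,bqu,bru,ejn,jou,mor] rk=34  ker:beo,bmq,bnq,eju,emn,emq,emr,eno,enq,enr,enu,eor,equ,jmq,jno,jnq,jnr,jnu,joq,jor,jqr,jru,mnq,nqr,nqu,nru,oru
∂3: piv[abeo,aemn,aemr,aenr,aeor,benq,benu,bequ,bjno,bjnr,bjnu,bjoq,bjru,bmnq,bnqu,bnru,ejnu,jnqr,joru] rk=19  ker:enqu,jnru
∂2c = 0
c vs im∂3: reduces to 0 ⇒ boundary

cycle:yes boundary:yes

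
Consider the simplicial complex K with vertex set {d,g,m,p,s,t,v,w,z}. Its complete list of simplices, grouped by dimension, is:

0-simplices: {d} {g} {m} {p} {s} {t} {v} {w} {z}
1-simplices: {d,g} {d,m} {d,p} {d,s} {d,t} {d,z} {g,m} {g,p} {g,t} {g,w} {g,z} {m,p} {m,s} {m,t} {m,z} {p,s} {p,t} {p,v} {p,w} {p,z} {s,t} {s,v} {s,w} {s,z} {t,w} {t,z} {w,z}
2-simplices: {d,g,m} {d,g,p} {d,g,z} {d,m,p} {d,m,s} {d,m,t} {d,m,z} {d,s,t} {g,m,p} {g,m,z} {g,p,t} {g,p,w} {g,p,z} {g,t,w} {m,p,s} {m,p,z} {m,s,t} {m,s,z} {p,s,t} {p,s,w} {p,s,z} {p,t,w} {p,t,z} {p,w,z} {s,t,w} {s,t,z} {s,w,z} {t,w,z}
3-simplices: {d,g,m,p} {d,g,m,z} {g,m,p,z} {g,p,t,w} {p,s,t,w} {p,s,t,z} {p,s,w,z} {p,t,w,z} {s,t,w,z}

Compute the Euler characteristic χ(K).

χ(K)=1

n_0=9 n_1=27 n_2=28 n_3=9
χ=+9−27+28−9=1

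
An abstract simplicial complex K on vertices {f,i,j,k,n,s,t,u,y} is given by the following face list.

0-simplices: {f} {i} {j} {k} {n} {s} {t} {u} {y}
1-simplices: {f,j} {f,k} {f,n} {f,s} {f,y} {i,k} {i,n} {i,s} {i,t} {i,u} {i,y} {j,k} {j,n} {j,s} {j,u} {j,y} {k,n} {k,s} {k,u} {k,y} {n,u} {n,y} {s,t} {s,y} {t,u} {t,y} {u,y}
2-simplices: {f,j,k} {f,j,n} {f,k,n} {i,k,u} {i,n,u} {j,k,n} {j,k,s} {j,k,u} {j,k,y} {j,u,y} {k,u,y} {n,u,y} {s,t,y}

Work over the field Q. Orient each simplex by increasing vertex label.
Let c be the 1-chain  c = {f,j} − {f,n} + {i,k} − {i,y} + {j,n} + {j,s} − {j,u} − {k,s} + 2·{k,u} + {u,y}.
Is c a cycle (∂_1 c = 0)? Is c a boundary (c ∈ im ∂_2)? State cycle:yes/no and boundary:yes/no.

cycle:yes boundary:no

n_0=9 n_1=27 n_2=13  [Q]
∂1: piv[fj,fk,fn,fs,fy,ik,it,iu] rk=8  ker:in,is,iy,jk,jn,js,ju,jy,kn,ks,ku,ky,nu,ny,st,sy,tu,ty,uy
∂2: piv[fjk,fjn,fkn,iku,inu,jks,jku,jky,juy,nuy,sty] rk=11  ker:jkn,kuy
∂1c = 0
c vs im∂2: residual ≠ 0 ⇒ not boundary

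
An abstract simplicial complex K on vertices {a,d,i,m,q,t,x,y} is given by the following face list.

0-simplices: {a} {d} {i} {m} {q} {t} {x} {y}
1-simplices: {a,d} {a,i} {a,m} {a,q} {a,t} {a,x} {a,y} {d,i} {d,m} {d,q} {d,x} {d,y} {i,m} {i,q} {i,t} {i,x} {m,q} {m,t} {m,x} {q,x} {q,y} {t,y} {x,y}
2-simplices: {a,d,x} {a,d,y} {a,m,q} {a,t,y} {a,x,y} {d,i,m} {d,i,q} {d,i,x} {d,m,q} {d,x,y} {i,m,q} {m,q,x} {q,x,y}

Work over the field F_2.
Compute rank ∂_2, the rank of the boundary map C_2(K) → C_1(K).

rank∂_2=11

n_0=8 n_1=23 n_2=13  [Z2]
∂1: piv[ad,ai,am,aq,at,ax,ay] rk=7  ker:di,dm,dq,dx,dy,im,iq,it,ix,mq,mt,mx,qx,qy,ty,xy
∂2: piv[adx,ady,amq,aty,axy,dim,diq,dix,dmq,mqx,qxy] rk=11  ker:dxy,imq
rk∂_2=11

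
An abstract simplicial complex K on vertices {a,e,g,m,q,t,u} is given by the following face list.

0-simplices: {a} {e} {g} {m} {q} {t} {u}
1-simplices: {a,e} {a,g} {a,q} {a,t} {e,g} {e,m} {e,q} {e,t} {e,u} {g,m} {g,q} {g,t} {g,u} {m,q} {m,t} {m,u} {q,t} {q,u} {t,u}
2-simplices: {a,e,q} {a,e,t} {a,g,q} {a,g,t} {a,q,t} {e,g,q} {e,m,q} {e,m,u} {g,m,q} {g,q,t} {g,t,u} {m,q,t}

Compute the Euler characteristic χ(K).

χ(K)=0

n_0=7 n_1=19 n_2=12
χ=+7−19+12=0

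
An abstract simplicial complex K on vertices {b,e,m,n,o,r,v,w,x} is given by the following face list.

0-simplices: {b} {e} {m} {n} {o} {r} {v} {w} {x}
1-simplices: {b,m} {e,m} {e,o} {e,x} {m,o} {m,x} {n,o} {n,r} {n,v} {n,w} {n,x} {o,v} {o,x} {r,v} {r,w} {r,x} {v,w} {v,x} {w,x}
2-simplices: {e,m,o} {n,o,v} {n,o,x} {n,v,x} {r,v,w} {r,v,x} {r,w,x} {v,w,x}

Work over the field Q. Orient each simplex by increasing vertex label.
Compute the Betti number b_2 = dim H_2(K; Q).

b_2=1

n_0=9 n_1=19 n_2=8  [Q]
∂1: piv[bm,em,eo,ex,no,nr,nv,nw] rk=8  ker:mo,mx,nx,ov,ox,rv,rw,rx,vw,vx,wx
∂2: piv[emo,nov,nox,nvx,rvw,rvx,rwx] rk=7  ker:vwx
b_2=(8−7)−0=1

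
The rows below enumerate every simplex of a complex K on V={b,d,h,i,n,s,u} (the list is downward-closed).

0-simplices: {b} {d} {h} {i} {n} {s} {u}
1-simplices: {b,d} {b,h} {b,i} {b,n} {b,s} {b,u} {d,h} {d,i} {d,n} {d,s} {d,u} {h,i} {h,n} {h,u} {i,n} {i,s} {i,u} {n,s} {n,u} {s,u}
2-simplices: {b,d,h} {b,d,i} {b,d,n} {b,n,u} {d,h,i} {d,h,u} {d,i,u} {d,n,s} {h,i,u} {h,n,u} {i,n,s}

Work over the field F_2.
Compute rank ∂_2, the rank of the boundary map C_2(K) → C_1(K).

n_0=7 n_1=20 n_2=11  [Z2]
∂1: piv[bd,bh,bi,bn,bs,bu] rk=6  ker:dh,di,dn,ds,du,hi,hn,hu,in,is,iu,ns,nu,su
∂2: piv[bdh,bdi,bdn,bnu,dhi,dhu,diu,dns,hnu,ins] rk=10  ker:hiu
rk∂_2=10

rank∂_2=10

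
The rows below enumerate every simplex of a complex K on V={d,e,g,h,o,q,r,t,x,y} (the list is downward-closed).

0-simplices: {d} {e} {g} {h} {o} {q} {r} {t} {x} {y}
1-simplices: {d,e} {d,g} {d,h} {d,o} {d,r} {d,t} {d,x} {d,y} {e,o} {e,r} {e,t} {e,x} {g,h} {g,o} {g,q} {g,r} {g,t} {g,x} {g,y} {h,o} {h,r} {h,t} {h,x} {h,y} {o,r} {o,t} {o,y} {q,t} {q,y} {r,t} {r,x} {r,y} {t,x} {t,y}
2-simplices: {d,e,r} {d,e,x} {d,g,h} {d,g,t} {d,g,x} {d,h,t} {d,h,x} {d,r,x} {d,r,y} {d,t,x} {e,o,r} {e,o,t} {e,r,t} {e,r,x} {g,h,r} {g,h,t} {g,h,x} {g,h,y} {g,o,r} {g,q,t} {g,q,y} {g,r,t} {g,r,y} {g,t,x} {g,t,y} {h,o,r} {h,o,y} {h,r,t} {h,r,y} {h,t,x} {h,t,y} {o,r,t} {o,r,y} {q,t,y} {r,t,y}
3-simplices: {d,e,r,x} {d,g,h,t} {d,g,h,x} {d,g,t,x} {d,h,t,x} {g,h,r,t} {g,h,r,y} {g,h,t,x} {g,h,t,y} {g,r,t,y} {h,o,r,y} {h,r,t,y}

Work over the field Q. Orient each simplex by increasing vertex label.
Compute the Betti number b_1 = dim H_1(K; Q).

b_1=2

n_0=10 n_1=34 n_2=35 n_3=12  [Q]
∂1: piv[de,dg,dh,do,dr,dt,dx,dy,gq] rk=9  ker:eo,er,et,ex,gh,go,gr,gt,gx,gy,ho,hr,ht,hx,hy,or,ot,oy,qt,qy,rt,rx,ry,tx,ty
∂2: piv[der,dex,dgh,dgt,dgx,dht,dhx,drx,dry,dtx,eor,eot,ert,ghr,ghy,gor,gqt,gqy,grt,gry,gty,hor,hoy] rk=23  ker:erx,ght,ghx,gtx,hrt,hry,htx,hty,ort,ory,qty,rty
∂3: piv[derx,dght,dghx,dgtx,dhtx,ghrt,ghry,ghty,grty,hory] rk=10  ker:ghtx,hrty
b_1=(34−9)−23=2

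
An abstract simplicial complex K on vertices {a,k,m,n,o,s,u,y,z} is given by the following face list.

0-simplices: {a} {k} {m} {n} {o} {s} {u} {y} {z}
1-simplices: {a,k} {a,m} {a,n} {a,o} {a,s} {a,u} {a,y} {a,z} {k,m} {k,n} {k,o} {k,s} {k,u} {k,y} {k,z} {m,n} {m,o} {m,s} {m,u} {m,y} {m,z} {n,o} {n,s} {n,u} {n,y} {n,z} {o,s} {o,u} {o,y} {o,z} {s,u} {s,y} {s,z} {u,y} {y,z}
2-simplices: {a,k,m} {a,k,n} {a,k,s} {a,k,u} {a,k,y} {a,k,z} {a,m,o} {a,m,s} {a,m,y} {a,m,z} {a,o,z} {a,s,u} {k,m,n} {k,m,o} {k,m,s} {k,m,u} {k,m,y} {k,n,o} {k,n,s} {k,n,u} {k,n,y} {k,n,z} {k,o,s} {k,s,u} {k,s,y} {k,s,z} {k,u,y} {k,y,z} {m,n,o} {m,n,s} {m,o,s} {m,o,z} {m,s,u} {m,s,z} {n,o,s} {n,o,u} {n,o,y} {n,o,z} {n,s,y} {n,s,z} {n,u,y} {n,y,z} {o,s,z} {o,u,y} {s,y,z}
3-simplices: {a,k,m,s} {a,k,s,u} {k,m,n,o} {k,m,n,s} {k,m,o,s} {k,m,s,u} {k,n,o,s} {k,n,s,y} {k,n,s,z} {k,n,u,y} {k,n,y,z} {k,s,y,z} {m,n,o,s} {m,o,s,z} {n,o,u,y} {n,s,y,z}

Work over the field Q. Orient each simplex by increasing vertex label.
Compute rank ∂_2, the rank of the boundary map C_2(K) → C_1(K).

n_0=9 n_1=35 n_2=45 n_3=16  [Q]
∂1: piv[ak,am,an,ao,as,au,ay,az] rk=8  ker:km,kn,ko,ks,ku,ky,kz,mn,mo,ms,mu,my,mz,no,ns,nu,ny,nz,os,ou,oy,oz,su,sy,sz,uy,yz
∂2: piv[akm,akn,aks,aku,aky,akz,amo,ams,amy,amz,aoz,asu,kmn,kmo,kmu,kno,kns,knu,kny,knz,kos,ksy,ksz,kuy,kyz,nou,noy] rk=27  ker:kms,kmy,ksu,mno,mns,mos,moz,msu,msz,nos,noz,nsy,nsz,nuy,nyz,osz,ouy,syz
∂3: piv[akms,aksu,kmno,kmns,kmos,kmsu,knos,knsy,knsz,knuy,knyz,ksyz,mosz,nouy] rk=14  ker:mnos,nsyz
rk∂_2=27

rank∂_2=27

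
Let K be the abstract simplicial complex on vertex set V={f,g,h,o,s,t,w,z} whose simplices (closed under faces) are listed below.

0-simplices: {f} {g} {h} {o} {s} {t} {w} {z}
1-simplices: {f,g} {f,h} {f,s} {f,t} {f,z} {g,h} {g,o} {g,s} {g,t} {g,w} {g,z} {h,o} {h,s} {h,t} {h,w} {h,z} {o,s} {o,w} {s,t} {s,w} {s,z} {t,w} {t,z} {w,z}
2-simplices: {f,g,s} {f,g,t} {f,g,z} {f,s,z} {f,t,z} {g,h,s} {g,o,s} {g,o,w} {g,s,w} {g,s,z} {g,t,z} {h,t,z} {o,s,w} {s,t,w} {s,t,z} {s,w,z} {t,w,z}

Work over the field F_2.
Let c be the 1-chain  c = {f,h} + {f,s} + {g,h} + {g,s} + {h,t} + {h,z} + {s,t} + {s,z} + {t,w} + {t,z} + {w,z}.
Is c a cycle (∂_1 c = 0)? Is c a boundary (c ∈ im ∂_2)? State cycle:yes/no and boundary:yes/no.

n_0=8 n_1=24 n_2=17  [Z2]
∂1: piv[fg,fh,fs,ft,fz,go,gw] rk=7  ker:gh,gs,gt,gz,ho,hs,ht,hw,hz,os,ow,st,sw,sz,tw,tz,wz
∂2: piv[fgs,fgt,fgz,fsz,ftz,ghs,gos,gow,gsw,htz,stw,stz,swz] rk=13  ker:gsz,gtz,osw,twz
∂1c = 0
c vs im∂2: residual ≠ 0 ⇒ not boundary

cycle:yes boundary:no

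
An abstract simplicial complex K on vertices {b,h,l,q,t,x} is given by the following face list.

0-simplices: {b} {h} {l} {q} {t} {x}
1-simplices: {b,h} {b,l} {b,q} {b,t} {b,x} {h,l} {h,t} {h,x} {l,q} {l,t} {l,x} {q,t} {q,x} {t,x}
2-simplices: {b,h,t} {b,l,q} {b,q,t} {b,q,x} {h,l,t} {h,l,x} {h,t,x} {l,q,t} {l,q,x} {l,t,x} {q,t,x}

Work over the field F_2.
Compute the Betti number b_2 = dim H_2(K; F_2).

n_0=6 n_1=14 n_2=11  [Z2]
∂1: piv[bh,bl,bq,bt,bx] rk=5  ker:hl,ht,hx,lq,lt,lx,qt,qx,tx
∂2: piv[bht,blq,bqt,bqx,hlt,hlx,htx,lqt,lqx] rk=9  ker:ltx,qtx
b_2=(11−9)−0=2

b_2=2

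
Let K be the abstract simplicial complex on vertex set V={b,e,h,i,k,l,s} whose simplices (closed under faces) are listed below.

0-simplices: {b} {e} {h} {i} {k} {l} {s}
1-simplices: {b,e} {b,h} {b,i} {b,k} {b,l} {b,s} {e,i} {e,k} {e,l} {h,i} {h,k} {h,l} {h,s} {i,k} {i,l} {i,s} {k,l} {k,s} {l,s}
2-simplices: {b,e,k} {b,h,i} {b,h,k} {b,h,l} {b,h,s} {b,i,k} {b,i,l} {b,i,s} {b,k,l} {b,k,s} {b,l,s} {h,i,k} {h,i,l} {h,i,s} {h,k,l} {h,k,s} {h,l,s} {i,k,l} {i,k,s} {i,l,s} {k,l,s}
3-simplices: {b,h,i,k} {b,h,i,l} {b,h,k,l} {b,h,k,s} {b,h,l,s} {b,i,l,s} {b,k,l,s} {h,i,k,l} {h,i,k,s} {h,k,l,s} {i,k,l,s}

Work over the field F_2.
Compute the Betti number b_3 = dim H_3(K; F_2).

b_3=1

n_0=7 n_1=19 n_2=21 n_3=11  [Z2]
∂1: piv[be,bh,bi,bk,bl,bs] rk=6  ker:ei,ek,el,hi,hk,hl,hs,ik,il,is,kl,ks,ls
∂2: piv[bek,bhi,bhk,bhl,bhs,bik,bil,bis,bkl,bks,bls] rk=11  ker:hik,hil,his,hkl,hks,hls,ikl,iks,ils,kls
∂3: piv[bhik,bhil,bhkl,bhks,bhls,bils,bkls,hikl,hiks,ikls] rk=10  ker:hkls
b_3=(11−10)−0=1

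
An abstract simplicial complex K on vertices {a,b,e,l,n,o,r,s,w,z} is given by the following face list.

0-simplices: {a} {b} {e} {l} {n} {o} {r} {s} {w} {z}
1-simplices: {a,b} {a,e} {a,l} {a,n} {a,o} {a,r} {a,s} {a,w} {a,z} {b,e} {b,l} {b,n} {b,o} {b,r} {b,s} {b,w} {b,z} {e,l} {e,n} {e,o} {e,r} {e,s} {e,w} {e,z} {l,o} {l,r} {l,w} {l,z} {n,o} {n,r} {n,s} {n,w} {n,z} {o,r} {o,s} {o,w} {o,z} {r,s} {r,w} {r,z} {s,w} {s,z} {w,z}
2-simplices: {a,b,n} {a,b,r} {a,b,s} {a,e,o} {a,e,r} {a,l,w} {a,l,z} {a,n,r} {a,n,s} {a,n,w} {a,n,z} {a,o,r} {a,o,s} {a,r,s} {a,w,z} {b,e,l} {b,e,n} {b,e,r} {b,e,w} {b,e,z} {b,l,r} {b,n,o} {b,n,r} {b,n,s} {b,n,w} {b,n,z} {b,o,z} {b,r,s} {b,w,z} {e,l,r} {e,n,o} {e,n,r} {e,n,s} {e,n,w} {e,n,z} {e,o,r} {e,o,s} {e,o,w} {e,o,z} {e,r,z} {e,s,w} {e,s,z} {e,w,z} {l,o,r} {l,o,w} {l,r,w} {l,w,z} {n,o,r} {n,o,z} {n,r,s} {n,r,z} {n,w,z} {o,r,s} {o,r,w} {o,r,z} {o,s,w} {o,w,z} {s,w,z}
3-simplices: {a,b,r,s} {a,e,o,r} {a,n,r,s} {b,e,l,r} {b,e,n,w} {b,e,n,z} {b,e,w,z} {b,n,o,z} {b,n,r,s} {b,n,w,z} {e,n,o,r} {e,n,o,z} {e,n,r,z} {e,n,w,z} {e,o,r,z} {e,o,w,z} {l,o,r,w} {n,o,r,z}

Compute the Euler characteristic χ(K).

n_0=10 n_1=43 n_2=58 n_3=18
χ=+10−43+58−18=7

χ(K)=7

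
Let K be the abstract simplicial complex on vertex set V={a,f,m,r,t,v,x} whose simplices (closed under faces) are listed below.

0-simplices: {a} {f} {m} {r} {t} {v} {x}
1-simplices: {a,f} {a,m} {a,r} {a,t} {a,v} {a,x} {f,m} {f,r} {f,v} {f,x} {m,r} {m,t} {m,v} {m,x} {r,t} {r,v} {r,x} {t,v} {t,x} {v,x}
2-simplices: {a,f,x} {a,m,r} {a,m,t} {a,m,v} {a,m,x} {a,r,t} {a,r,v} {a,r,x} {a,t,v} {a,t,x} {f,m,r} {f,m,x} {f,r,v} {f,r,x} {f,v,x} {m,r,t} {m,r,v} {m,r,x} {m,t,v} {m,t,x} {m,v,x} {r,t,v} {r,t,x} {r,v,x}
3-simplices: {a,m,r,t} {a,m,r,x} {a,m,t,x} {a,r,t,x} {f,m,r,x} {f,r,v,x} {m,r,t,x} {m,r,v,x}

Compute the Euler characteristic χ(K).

n_0=7 n_1=20 n_2=24 n_3=8
χ=+7−20+24−8=3

χ(K)=3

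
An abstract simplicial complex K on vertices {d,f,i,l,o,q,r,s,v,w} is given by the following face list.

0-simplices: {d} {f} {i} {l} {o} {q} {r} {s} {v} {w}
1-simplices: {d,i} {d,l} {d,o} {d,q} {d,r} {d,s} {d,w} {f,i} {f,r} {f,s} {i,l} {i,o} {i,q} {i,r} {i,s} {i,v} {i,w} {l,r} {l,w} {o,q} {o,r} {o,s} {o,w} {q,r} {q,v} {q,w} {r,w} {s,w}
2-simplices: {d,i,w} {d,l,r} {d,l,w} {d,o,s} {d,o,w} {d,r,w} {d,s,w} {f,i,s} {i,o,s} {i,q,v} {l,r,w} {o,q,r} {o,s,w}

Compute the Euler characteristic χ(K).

n_0=10 n_1=28 n_2=13
χ=+10−28+13=-5

χ(K)=-5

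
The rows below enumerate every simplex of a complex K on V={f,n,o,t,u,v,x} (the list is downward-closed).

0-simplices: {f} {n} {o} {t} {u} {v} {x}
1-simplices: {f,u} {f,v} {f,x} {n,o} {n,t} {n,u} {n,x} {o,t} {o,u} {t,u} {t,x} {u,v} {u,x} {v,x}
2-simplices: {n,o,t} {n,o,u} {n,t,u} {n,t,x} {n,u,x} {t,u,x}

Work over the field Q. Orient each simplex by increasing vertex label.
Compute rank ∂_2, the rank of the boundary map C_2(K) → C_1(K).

n_0=7 n_1=14 n_2=6  [Q]
∂1: piv[fu,fv,fx,no,nt,nu] rk=6  ker:nx,ot,ou,tu,tx,uv,ux,vx
∂2: piv[not,nou,ntu,ntx,nux] rk=5  ker:tux
rk∂_2=5

rank∂_2=5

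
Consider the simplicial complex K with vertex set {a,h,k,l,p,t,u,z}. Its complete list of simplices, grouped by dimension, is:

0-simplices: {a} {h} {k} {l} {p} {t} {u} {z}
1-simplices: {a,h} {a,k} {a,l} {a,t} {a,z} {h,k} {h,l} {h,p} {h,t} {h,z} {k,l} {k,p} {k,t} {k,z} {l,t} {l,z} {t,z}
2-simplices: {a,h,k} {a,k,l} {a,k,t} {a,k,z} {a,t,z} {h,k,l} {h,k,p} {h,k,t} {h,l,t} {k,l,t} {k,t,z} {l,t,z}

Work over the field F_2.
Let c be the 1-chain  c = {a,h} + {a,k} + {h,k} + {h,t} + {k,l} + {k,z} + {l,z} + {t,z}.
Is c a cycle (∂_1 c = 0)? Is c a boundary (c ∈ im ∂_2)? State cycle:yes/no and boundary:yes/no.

cycle:no boundary:no

n_0=8 n_1=17 n_2=12  [Z2]
∂1: piv[ah,ak,al,at,az,hp] rk=6  ker:hk,hl,ht,hz,kl,kp,kt,kz,lt,lz,tz
∂2: piv[ahk,akl,akt,akz,atz,hkl,hkp,hkt,hlt,ltz] rk=10  ker:klt,ktz
∂1c = {h} + {z}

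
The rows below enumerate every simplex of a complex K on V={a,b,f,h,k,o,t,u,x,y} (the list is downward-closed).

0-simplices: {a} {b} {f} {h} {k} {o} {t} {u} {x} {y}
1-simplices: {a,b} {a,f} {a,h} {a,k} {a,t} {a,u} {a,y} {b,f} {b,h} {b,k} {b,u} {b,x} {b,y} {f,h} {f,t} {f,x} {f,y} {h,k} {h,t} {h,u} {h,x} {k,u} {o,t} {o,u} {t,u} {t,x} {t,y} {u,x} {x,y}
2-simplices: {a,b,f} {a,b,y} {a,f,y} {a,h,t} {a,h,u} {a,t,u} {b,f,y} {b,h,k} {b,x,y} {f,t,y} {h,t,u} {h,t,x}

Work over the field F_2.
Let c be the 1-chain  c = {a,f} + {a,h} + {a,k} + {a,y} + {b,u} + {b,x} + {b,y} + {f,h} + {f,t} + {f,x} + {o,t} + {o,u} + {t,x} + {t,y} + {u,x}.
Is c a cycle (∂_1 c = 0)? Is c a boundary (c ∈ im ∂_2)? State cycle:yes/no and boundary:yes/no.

cycle:no boundary:no

n_0=10 n_1=29 n_2=12  [Z2]
∂1: piv[ab,af,ah,ak,at,au,ay,bx,ot] rk=9  ker:bf,bh,bk,bu,by,fh,ft,fx,fy,hk,ht,hu,hx,ku,ou,tu,tx,ty,ux,xy
∂2: piv[abf,aby,afy,aht,ahu,atu,bhk,bxy,fty,htx] rk=10  ker:bfy,htu
∂1c = {b} + {k} + {u} + {y}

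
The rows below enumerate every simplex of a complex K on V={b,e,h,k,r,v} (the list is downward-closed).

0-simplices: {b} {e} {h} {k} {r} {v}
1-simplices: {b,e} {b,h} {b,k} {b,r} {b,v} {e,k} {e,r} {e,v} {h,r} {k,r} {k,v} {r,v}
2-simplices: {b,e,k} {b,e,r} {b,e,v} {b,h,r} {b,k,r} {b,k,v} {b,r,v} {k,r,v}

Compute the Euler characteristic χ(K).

n_0=6 n_1=12 n_2=8
χ=+6−12+8=2

χ(K)=2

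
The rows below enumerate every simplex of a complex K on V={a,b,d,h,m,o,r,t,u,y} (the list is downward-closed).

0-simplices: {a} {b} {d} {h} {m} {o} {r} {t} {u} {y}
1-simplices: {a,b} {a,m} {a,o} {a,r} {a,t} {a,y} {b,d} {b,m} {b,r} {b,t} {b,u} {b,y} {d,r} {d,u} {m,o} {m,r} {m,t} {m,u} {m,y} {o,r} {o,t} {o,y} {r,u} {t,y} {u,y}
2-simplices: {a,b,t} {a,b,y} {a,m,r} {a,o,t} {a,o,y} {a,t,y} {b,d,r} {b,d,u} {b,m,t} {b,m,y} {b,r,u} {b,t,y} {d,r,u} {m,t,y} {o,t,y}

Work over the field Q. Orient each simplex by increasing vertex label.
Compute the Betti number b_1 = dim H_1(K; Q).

b_1=6

n_0=10 n_1=25 n_2=15  [Q]
∂1: piv[ab,am,ao,ar,at,ay,bd,bu] rk=8  ker:bm,br,bt,by,dr,du,mo,mr,mt,mu,my,or,ot,oy,ru,ty,uy
∂2: piv[abt,aby,amr,aot,aoy,aty,bdr,bdu,bmt,bmy,bru] rk=11  ker:bty,dru,mty,oty
b_1=(25−8)−11=6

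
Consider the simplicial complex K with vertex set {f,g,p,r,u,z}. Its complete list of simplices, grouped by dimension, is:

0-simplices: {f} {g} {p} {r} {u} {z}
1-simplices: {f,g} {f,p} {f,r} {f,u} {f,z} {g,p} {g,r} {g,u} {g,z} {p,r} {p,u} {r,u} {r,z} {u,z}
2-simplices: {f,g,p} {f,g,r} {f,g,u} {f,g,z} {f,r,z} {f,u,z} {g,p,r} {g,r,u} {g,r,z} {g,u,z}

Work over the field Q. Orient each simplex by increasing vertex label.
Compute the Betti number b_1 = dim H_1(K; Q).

b_1=1

n_0=6 n_1=14 n_2=10  [Q]
∂1: piv[fg,fp,fr,fu,fz] rk=5  ker:gp,gr,gu,gz,pr,pu,ru,rz,uz
∂2: piv[fgp,fgr,fgu,fgz,frz,fuz,gpr,gru] rk=8  ker:grz,guz
b_1=(14−5)−8=1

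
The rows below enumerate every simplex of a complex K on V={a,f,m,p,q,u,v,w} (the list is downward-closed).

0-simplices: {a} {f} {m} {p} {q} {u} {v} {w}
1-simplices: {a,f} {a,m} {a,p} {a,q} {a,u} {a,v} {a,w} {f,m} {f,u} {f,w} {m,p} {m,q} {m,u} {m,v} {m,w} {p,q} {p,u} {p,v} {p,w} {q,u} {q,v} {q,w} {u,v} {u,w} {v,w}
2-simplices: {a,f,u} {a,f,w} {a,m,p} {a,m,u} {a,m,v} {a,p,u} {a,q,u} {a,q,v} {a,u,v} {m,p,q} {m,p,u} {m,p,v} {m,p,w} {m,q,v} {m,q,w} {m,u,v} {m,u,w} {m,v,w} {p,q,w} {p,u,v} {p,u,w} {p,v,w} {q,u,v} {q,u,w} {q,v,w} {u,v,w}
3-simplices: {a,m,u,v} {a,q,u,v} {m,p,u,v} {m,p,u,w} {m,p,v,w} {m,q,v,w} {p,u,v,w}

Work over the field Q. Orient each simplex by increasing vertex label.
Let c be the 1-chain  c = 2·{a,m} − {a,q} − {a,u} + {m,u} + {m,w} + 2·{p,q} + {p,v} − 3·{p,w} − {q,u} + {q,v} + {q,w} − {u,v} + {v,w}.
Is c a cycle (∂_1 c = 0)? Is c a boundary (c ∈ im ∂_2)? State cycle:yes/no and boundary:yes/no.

n_0=8 n_1=25 n_2=26 n_3=7  [Q]
∂1: piv[af,am,ap,aq,au,av,aw] rk=7  ker:fm,fu,fw,mp,mq,mu,mv,mw,pq,pu,pv,pw,qu,qv,qw,uv,uw,vw
∂2: piv[afu,afw,amp,amu,amv,apu,aqu,aqv,auv,mpq,mpv,mpw,mqv,mqw,muw,mvw] rk=16  ker:mpu,muv,pqw,puv,puw,pvw,quv,quw,qvw,uvw
∂3: piv[amuv,aquv,mpuv,mpuw,mpvw,mqvw,puvw] rk=7
∂1c = 0
c vs im∂2: reduces to 0 ⇒ boundary

cycle:yes boundary:yes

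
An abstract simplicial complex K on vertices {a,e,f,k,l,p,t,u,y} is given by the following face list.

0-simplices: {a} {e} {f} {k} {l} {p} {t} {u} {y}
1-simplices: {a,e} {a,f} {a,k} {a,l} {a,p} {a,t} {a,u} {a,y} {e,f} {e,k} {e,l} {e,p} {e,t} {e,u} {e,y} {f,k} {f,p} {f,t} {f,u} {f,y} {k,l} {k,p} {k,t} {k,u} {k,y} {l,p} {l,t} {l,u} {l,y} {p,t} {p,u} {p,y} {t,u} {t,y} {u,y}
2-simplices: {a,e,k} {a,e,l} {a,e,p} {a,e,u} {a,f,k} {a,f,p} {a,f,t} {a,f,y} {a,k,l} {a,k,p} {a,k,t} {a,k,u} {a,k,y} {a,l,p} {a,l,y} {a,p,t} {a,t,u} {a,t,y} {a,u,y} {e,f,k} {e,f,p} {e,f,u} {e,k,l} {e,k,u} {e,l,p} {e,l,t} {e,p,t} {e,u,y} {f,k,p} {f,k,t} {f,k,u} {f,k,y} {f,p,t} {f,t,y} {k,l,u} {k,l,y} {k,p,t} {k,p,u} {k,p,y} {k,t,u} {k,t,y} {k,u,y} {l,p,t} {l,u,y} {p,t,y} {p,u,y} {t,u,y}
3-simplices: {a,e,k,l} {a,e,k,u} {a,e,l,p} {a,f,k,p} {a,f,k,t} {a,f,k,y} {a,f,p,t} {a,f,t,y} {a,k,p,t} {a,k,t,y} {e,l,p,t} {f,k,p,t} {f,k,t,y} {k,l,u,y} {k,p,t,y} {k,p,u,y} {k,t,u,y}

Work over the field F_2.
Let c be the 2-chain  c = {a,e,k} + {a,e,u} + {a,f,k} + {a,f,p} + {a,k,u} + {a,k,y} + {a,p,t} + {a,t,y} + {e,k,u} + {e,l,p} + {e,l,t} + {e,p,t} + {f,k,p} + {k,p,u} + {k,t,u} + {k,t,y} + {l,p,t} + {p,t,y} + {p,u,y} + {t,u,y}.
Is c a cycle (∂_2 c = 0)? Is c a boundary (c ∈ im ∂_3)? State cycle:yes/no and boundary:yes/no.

n_0=9 n_1=35 n_2=47 n_3=17  [Z2]
∂1: piv[ae,af,ak,al,ap,at,au,ay] rk=8  ker:ef,ek,el,ep,et,eu,ey,fk,fp,ft,fu,fy,kl,kp,kt,ku,ky,lp,lt,lu,ly,pt,pu,py,tu,ty,uy
∂2: piv[aek,ael,aep,aeu,afk,afp,aft,afy,akl,akp,akt,aku,aky,alp,aly,apt,atu,aty,auy,efk,efu,elt,ept,euy,klu,kpu,kpy] rk=27  ker:efp,ekl,eku,elp,fkp,fkt,fku,fky,fpt,fty,kly,kpt,ktu,kty,kuy,lpt,luy,pty,puy,tuy
∂3: piv[aekl,aeku,aelp,afkp,afkt,afky,afpt,afty,akpt,akty,elpt,kluy,kpty,kpuy,ktuy] rk=15  ker:fkpt,fkty
∂2c = 0
c vs im∂3: reduces to 0 ⇒ boundary

cycle:yes boundary:yes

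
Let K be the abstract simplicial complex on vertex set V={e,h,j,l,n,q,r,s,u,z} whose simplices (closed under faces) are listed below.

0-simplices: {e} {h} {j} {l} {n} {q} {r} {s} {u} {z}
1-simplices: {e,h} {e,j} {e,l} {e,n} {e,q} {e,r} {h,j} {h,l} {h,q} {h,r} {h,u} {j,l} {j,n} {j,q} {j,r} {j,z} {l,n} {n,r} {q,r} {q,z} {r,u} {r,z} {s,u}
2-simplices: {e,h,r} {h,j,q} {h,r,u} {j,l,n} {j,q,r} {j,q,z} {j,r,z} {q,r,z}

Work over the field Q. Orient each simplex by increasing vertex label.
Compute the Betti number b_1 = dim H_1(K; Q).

b_1=7

n_0=10 n_1=23 n_2=8  [Q]
∂1: piv[eh,ej,el,en,eq,er,hu,jz,su] rk=9  ker:hj,hl,hq,hr,jl,jn,jq,jr,ln,nr,qr,qz,ru,rz
∂2: piv[ehr,hjq,hru,jln,jqr,jqz,jrz] rk=7  ker:qrz
b_1=(23−9)−7=7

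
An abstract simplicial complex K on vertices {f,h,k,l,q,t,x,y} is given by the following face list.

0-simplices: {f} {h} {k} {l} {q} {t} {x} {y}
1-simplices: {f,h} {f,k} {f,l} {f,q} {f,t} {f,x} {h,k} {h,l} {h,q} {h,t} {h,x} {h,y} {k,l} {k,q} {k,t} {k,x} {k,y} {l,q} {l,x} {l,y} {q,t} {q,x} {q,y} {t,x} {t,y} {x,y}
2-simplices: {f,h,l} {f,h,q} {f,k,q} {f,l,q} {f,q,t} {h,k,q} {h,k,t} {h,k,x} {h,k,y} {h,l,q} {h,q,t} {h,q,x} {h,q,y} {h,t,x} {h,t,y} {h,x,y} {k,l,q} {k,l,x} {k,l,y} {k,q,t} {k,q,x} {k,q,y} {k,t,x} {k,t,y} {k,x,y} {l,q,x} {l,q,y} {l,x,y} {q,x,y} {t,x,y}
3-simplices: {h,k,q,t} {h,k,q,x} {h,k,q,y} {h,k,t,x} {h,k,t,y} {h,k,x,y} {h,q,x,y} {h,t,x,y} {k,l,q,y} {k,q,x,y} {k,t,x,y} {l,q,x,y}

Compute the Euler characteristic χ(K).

n_0=8 n_1=26 n_2=30 n_3=12
χ=+8−26+30−12=0

χ(K)=0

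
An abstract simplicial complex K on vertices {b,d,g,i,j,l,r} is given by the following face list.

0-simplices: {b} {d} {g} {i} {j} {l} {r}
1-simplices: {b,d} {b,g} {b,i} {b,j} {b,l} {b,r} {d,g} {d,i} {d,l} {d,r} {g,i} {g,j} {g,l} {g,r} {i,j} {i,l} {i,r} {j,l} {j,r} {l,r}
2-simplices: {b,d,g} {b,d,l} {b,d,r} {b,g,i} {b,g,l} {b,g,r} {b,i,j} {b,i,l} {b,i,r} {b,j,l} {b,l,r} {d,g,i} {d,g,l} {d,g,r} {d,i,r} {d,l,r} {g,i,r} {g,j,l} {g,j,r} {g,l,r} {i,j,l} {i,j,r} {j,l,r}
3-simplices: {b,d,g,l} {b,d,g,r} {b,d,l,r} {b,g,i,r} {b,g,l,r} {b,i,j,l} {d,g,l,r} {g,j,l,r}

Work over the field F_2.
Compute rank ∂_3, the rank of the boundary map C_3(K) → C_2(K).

n_0=7 n_1=20 n_2=23 n_3=8  [Z2]
∂1: piv[bd,bg,bi,bj,bl,br] rk=6  ker:dg,di,dl,dr,gi,gj,gl,gr,ij,il,ir,jl,jr,lr
∂2: piv[bdg,bdl,bdr,bgi,bgl,bgr,bij,bil,bir,bjl,blr,dgi,gjl,gjr] rk=14  ker:dgl,dgr,dir,dlr,gir,glr,ijl,ijr,jlr
∂3: piv[bdgl,bdgr,bdlr,bgir,bglr,bijl,gjlr] rk=7  ker:dglr
rk∂_3=7

rank∂_3=7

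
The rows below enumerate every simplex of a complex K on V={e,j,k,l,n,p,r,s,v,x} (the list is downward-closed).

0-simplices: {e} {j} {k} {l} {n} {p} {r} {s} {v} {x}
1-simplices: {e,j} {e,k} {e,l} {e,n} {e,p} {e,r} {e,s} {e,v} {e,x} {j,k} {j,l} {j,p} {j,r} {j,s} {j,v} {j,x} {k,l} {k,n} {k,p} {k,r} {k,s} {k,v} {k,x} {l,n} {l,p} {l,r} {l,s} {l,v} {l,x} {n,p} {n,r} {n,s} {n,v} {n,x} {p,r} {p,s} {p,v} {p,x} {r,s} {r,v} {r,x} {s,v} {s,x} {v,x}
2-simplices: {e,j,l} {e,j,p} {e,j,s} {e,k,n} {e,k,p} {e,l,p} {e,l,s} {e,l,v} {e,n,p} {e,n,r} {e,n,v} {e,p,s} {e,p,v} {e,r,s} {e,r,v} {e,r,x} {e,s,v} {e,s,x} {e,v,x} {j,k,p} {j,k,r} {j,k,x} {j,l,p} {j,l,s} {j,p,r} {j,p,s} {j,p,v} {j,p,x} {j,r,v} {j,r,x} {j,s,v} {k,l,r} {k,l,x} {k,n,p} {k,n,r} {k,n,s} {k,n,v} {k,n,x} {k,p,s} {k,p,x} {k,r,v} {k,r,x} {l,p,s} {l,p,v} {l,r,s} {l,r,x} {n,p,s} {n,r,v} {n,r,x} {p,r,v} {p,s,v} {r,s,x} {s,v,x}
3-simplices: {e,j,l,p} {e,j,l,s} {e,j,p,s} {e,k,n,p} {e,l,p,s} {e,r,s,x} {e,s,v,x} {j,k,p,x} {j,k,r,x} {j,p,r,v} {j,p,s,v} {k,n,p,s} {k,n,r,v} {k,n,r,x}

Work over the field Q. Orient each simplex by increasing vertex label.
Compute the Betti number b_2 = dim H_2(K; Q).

n_0=10 n_1=44 n_2=53 n_3=14  [Q]
∂1: piv[ej,ek,el,en,ep,er,es,ev,ex] rk=9  ker:jk,jl,jp,jr,js,jv,jx,kl,kn,kp,kr,ks,kv,kx,ln,lp,lr,ls,lv,lx,np,nr,ns,nv,nx,pr,ps,pv,px,rs,rv,rx,sv,sx,vx
∂2: piv[ejl,ejp,ejs,ekn,ekp,elp,els,elv,enp,enr,env,eps,epv,ers,erv,erx,esv,esx,evx,jkp,jkr,jkx,jpr,jpv,jpx,jrv,jrx,klr,klx,kns,knv,knx,kps,lrs] rk=34  ker:jlp,jls,jps,jsv,knp,knr,kpx,krv,krx,lps,lpv,lrx,nps,nrv,nrx,prv,psv,rsx,svx
∂3: piv[ejlp,ejls,ejps,eknp,elps,ersx,esvx,jkpx,jkrx,jprv,jpsv,knps,knrv,knrx] rk=14
b_2=(53−34)−14=5

b_2=5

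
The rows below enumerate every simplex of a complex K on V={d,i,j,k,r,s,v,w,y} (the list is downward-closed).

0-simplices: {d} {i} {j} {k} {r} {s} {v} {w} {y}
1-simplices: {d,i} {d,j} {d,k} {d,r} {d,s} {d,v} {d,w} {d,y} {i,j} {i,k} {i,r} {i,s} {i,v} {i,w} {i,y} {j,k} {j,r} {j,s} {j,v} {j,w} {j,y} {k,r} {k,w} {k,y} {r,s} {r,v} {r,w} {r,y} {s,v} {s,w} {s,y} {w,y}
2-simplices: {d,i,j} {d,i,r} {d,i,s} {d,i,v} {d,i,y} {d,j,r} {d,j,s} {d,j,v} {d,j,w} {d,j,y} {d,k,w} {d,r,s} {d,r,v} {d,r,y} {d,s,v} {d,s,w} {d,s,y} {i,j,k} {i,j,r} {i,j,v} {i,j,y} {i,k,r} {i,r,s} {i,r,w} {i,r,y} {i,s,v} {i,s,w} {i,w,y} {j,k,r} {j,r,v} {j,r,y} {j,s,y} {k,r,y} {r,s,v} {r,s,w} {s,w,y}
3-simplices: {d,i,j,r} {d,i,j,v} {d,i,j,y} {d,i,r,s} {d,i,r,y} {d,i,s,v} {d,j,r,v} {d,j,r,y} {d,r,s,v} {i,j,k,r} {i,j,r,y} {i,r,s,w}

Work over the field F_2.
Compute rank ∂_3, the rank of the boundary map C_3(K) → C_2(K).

rank∂_3=11

n_0=9 n_1=32 n_2=36 n_3=12  [Z2]
∂1: piv[di,dj,dk,dr,ds,dv,dw,dy] rk=8  ker:ij,ik,ir,is,iv,iw,iy,jk,jr,js,jv,jw,jy,kr,kw,ky,rs,rv,rw,ry,sv,sw,sy,wy
∂2: piv[dij,dir,dis,div,diy,djr,djs,djv,djw,djy,dkw,drs,drv,dry,dsv,dsw,dsy,ijk,ikr,irw,isw,iwy,kry] rk=23  ker:ijr,ijv,ijy,irs,iry,isv,jkr,jrv,jry,jsy,rsv,rsw,swy
∂3: piv[dijr,dijv,dijy,dirs,diry,disv,djrv,djry,drsv,ijkr,irsw] rk=11  ker:ijry
rk∂_3=11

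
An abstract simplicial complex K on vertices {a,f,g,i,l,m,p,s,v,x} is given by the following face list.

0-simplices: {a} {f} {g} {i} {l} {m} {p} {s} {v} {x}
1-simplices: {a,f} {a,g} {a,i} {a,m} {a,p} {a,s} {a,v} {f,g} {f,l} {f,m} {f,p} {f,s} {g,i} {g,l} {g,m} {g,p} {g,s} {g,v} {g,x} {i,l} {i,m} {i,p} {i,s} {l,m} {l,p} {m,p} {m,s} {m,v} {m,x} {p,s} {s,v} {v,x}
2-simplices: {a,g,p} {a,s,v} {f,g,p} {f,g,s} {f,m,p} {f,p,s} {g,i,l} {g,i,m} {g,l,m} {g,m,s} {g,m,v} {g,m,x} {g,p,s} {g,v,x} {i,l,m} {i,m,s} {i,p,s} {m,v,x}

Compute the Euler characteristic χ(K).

χ(K)=-4

n_0=10 n_1=32 n_2=18
χ=+10−32+18=-4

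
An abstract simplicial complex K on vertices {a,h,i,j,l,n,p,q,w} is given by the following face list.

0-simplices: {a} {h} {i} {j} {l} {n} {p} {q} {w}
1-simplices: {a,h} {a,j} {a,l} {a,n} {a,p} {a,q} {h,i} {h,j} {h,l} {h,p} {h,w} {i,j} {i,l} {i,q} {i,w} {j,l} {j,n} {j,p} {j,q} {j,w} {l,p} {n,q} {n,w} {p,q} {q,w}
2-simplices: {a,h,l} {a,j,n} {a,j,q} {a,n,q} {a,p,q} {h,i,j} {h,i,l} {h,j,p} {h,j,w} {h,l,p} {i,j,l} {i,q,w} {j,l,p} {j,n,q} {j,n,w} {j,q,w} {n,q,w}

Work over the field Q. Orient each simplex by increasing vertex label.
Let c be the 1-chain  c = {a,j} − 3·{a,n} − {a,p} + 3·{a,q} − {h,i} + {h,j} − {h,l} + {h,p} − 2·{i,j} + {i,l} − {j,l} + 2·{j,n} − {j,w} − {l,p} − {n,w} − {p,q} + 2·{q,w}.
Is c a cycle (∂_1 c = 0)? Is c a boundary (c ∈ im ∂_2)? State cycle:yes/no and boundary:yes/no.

n_0=9 n_1=25 n_2=17  [Q]
∂1: piv[ah,aj,al,an,ap,aq,hi,hw] rk=8  ker:hj,hl,hp,ij,il,iq,iw,jl,jn,jp,jq,jw,lp,nq,nw,pq,qw
∂2: piv[ahl,ajn,ajq,anq,apq,hij,hil,hjp,hjw,hlp,ijl,iqw,jnw,jqw] rk=14  ker:jlp,jnq,nqw
∂1c = 0
c vs im∂2: reduces to 0 ⇒ boundary

cycle:yes boundary:yes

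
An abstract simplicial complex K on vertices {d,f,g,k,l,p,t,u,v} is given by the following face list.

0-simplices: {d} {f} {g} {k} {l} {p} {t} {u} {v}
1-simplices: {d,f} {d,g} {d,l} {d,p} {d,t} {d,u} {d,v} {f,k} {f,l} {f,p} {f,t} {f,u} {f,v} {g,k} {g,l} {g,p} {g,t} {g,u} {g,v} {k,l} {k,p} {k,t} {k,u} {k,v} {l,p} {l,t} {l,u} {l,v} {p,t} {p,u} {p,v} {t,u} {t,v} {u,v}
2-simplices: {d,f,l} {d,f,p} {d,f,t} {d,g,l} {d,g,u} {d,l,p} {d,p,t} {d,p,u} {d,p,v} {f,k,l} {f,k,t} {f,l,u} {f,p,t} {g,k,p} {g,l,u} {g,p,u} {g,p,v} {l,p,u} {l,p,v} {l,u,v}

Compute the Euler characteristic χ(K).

χ(K)=-5

n_0=9 n_1=34 n_2=20
χ=+9−34+20=-5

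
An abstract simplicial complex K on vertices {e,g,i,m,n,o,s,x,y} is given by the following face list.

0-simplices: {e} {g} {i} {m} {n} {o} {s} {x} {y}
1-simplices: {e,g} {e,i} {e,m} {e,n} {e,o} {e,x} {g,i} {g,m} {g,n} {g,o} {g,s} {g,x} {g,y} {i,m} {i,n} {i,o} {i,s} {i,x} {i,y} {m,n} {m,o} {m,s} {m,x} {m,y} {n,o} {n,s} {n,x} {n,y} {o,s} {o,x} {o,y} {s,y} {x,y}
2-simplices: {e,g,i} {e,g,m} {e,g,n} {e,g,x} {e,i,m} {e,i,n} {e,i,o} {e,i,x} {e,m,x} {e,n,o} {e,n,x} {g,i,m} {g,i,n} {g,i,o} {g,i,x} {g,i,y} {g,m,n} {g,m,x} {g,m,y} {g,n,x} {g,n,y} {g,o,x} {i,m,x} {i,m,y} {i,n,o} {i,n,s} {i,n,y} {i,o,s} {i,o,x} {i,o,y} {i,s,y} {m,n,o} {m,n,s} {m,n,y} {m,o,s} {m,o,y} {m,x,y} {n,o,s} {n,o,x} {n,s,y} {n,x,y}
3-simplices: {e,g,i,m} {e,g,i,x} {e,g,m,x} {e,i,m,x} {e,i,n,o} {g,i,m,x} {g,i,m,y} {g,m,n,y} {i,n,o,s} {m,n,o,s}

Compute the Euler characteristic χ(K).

χ(K)=7

n_0=9 n_1=33 n_2=41 n_3=10
χ=+9−33+41−10=7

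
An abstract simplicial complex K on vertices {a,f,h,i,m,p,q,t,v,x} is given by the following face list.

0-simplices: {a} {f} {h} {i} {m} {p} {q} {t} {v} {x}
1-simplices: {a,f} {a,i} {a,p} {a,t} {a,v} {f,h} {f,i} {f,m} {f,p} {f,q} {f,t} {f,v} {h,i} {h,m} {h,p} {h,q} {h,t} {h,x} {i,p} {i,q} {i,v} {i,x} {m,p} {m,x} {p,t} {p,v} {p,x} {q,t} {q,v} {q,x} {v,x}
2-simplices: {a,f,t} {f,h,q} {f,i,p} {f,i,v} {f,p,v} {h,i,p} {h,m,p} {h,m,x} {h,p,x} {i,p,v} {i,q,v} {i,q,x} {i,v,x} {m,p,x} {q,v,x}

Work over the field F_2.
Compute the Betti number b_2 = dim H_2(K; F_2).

b_2=3

n_0=10 n_1=31 n_2=15  [Z2]
∂1: piv[af,ai,ap,at,av,fh,fm,fq,hx] rk=9  ker:fi,fp,ft,fv,hi,hm,hp,hq,ht,ip,iq,iv,ix,mp,mx,pt,pv,px,qt,qv,qx,vx
∂2: piv[aft,fhq,fip,fiv,fpv,hip,hmp,hmx,hpx,iqv,iqx,ivx] rk=12  ker:ipv,mpx,qvx
b_2=(15−12)−0=3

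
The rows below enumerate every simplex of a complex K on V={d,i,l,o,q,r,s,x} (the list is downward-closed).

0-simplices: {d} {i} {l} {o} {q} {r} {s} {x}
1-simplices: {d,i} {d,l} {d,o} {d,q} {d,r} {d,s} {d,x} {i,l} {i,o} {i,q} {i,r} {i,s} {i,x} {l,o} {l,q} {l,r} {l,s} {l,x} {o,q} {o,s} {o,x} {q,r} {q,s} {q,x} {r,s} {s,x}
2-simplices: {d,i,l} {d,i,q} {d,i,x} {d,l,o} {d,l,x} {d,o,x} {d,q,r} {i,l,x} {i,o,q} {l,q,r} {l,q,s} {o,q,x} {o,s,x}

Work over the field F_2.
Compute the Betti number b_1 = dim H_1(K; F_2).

b_1=7

n_0=8 n_1=26 n_2=13  [Z2]
∂1: piv[di,dl,do,dq,dr,ds,dx] rk=7  ker:il,io,iq,ir,is,ix,lo,lq,lr,ls,lx,oq,os,ox,qr,qs,qx,rs,sx
∂2: piv[dil,diq,dix,dlo,dlx,dox,dqr,ioq,lqr,lqs,oqx,osx] rk=12  ker:ilx
b_1=(26−7)−12=7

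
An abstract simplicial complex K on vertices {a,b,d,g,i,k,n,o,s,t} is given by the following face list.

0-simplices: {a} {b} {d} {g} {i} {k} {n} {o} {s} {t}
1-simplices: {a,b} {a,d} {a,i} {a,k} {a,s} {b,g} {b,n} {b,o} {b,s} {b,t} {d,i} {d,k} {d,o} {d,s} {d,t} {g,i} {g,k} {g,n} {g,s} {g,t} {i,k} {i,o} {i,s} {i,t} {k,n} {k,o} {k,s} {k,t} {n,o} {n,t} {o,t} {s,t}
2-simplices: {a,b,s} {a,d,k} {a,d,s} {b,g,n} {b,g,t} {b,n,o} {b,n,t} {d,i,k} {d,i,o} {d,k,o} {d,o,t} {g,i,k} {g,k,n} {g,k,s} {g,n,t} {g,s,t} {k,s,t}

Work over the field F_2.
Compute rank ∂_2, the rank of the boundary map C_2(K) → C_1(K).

n_0=10 n_1=32 n_2=17  [Z2]
∂1: piv[ab,ad,ai,ak,as,bg,bn,bo,bt] rk=9  ker:bs,di,dk,do,ds,dt,gi,gk,gn,gs,gt,ik,io,is,it,kn,ko,ks,kt,no,nt,ot,st
∂2: piv[abs,adk,ads,bgn,bgt,bno,bnt,dik,dio,dko,dot,gik,gkn,gks,gst,kst] rk=16  ker:gnt
rk∂_2=16

rank∂_2=16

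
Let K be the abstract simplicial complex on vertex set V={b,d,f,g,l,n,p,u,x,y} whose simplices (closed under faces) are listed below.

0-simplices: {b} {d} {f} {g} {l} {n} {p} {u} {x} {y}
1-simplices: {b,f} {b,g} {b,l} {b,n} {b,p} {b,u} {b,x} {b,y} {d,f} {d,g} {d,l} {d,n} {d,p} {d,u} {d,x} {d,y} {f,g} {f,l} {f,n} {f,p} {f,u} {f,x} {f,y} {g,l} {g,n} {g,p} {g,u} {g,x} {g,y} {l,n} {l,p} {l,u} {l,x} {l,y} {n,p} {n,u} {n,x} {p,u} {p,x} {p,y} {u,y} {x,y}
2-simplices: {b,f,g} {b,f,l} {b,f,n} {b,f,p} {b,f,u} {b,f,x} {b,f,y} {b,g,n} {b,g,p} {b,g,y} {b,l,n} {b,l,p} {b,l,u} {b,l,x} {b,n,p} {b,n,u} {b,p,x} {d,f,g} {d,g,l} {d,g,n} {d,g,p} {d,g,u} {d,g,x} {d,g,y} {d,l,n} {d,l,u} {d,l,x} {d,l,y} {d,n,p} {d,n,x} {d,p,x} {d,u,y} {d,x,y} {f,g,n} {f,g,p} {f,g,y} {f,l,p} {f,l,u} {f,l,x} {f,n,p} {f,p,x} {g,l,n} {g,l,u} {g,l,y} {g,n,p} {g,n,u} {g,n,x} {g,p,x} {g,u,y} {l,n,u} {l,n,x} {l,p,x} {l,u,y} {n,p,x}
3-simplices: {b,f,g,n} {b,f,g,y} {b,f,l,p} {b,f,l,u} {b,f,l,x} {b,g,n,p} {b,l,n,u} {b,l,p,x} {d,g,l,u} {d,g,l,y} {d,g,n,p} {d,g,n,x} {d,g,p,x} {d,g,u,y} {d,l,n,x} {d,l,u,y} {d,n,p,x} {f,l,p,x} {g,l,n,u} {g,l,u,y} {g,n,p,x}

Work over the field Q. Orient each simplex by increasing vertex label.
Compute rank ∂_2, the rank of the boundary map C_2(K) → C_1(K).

rank∂_2=31

n_0=10 n_1=42 n_2=54 n_3=21  [Q]
∂1: piv[bf,bg,bl,bn,bp,bu,bx,by,df] rk=9  ker:dg,dl,dn,dp,du,dx,dy,fg,fl,fn,fp,fu,fx,fy,gl,gn,gp,gu,gx,gy,ln,lp,lu,lx,ly,np,nu,nx,pu,px,py,uy,xy
∂2: piv[bfg,bfl,bfn,bfp,bfu,bfx,bfy,bgn,bgp,bgy,bln,blp,blu,blx,bnp,bnu,bpx,dfg,dgl,dgn,dgp,dgu,dgx,dgy,dln,dlu,dlx,dly,dnx,duy,dxy] rk=31  ker:dnp,dpx,fgn,fgp,fgy,flp,flu,flx,fnp,fpx,gln,glu,gly,gnp,gnu,gnx,gpx,guy,lnu,lnx,lpx,luy,npx
∂3: piv[bfgn,bfgy,bflp,bflu,bflx,bgnp,blnu,blpx,dglu,dgly,dgnp,dgnx,dgpx,dguy,dlnx,dluy,dnpx,flpx,glnu] rk=19  ker:gluy,gnpx
rk∂_2=31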